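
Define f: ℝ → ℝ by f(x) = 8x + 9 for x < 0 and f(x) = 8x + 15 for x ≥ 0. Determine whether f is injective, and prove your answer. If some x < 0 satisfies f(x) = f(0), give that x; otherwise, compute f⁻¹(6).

-3/8

Both pieces are strictly increasing (slopes 8 and 8), so each is injective on its own interval.
The left piece maps (−∞, 0) onto (−∞, 9); the right piece maps [0, ∞) onto [15, ∞).
These images are disjoint, so no value is attained by both pieces. Thus f is injective.
Because the two images are disjoint, no x < 0 has f(x) = f(0), so we compute f⁻¹(6): 6 lies in (−∞, 9), so solve 8x + 9 = 6: x = (6 − 9)/8 = −3/8.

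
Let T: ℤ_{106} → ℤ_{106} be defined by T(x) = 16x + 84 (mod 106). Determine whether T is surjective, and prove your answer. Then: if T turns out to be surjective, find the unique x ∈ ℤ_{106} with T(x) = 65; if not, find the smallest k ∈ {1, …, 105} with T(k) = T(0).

Since gcd(16, 106) = 2, we have 16x ≡ 0 (mod 2) for all x, so T(x) ≡ 0 (mod 2).
But 1 ≢ 0 (mod 2), so 1 ∈ ℤ_{106} has no preimage. Therefore T is not surjective.
Since T is not surjective, we find the least positive k with T(k) = T(0): this means 16k ≡ 0 (mod 106), i.e. 106 ∣ 16k. Since gcd(16, 106) = 2, dividing through by 2 this holds exactly when 53 ∣ 8k, and as gcd(8, 53) = 1, exactly when 53 ∣ k.
The smallest positive such k is 53.

53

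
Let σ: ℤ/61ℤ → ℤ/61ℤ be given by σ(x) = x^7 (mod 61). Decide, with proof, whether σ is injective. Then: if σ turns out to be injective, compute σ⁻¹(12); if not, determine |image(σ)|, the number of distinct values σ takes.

Since 61 is prime, the nonzero elements of ℤ/61ℤ form a cyclic group of order 60.
As gcd(7, 60) = 1, raising to the 7th power is a bijection on this group: if x_1^7 ≡ x_2^7 then (x_1x_2^{−1})^7 = 1, and the only element of order dividing gcd(7, 60) = 1 is 1, so x_1 = x_2.
With σ(0) = 0 this makes σ injective on all of ℤ/61ℤ, hence bijective (finite equal-size domain and codomain). In particular σ is injective.
Since σ is injective, we find the preimage of 12. The inverse of x ↦ x^7 on (ℤ/61ℤ)^× is x ↦ x^43, because 7·43 = 301 = 5·60 + 1 ≡ 1 (mod 60) and x^{60} = 1 for x ≠ 0 (Fermat). So σ⁻¹(12) = 12^43 mod 61.
Repeated squaring mod 61: 12^1 ≡ 12, 12^2 ≡ 12² = 144 ≡ 22, 12^4 ≡ 22² = 484 ≡ 57, 12^8 ≡ 57² = 3249 ≡ 16, 12^16 ≡ 16² = 256 ≡ 12, 12^32 ≡ 12² = 144 ≡ 22. Since 43 = 32 + 8 + 2 + 1, 12^43 ≡ 22·16·22·12: 22·16 = 352 ≡ 47, then 47·22 = 1034 ≡ 58, then 58·12 = 696 ≡ 25. So 12^43 ≡ 25 (mod 61).
Hence σ⁻¹(12) = 25.

25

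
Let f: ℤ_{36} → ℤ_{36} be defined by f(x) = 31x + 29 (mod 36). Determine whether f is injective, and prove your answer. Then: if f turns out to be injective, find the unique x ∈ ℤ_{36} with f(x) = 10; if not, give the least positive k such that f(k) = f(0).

11

If f(s) = f(t), then 31s ≡ 31t (mod 36). Because gcd(31, 36) = 1, we may cancel 31 to get s ≡ t (mod 36).
Therefore f is injective.
We now compute 31⁻¹ mod 36 explicitly. Euclid's algorithm: 36 = 1·31 + 5, 31 = 6·5 + 1; back-substituting gives 1 = 7·31 − 6·36, so 31⁻¹ ≡ 7 (mod 36).
Since f is injective, we compute f⁻¹(10): solve 31x + 29 ≡ 10 (mod 36), i.e. 31x ≡ 17 (mod 36).
Multiplying by 31⁻¹ = 7 gives x ≡ 7·17 = 119 = 3·36 + 11 ≡ 11 (mod 36).
Check: f(11) = 31·11 + 29 = 370 = 10·36 + 10 ≡ 10 (mod 36).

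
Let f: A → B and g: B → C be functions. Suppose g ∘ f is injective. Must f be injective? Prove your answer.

Suppose f(x_1) = f(x_2). Applying g: (g ∘ f)(x_1) = (g ∘ f)(x_2). Since g ∘ f is injective, x_1 = x_2. Hence f is injective.

injective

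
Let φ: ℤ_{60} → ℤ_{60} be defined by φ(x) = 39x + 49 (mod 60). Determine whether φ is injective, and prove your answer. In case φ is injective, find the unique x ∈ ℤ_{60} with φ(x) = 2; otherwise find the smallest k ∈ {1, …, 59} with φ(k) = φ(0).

Recall that φ is injective if φ(u) = φ(v) implies u = v.
We have gcd(39, 60) = 3 > 1. Taking u = 0 and v = 20: φ(0) = 49 and φ(20) = 39·20 + 49 = 829 ≡ 49 (mod 60).
So φ(0) = φ(20) while 0 ≠ 20, hence φ is not injective.
Since φ is not injective, we find the least positive k with φ(k) = φ(0): this means 39k ≡ 0 (mod 60), i.e. 60 ∣ 39k. Since gcd(39, 60) = 3, dividing through by 3 this holds exactly when 20 ∣ 13k, and as gcd(13, 20) = 1, exactly when 20 ∣ k.
The smallest positive such k is 20.

20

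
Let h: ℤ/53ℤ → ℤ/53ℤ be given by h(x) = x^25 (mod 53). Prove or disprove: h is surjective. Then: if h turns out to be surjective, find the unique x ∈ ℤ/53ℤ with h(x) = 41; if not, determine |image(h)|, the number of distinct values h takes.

31

Since 53 is prime, the nonzero elements of ℤ/53ℤ form a cyclic group of order 52.
As gcd(25, 52) = 1, raising to the 25th power is a bijection on this group: if a^25 ≡ b^25 then (ab^{−1})^25 = 1, and the only element of order dividing gcd(25, 52) = 1 is 1, so a = b.
With h(0) = 0 this makes h injective on all of ℤ/53ℤ, hence bijective (finite equal-size domain and codomain). In particular h is surjective.
Since h is surjective, we find the preimage of 41. The inverse of x ↦ x^25 on (ℤ/53ℤ)^× is x ↦ x^25, because 25·25 = 625 = 12·52 + 1 ≡ 1 (mod 52) and x^{52} = 1 for x ≠ 0 (Fermat). So h⁻¹(41) = 41^25 mod 53.
Repeated squaring mod 53: 41^1 ≡ 41, 41^2 ≡ 41² = 1681 ≡ 38, 41^4 ≡ 38² = 1444 ≡ 13, 41^8 ≡ 13² = 169 ≡ 10, 41^16 ≡ 10² = 100 ≡ 47. Since 25 = 16 + 8 + 1, 41^25 ≡ 47·10·41: 47·10 = 470 ≡ 46, then 46·41 = 1886 ≡ 31. So 41^25 ≡ 31 (mod 53).
Hence h⁻¹(41) = 31.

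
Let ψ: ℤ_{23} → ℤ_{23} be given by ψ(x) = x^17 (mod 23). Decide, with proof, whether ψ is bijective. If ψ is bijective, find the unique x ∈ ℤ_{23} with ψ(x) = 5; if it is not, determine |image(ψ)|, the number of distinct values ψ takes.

Since 23 is prime, the nonzero elements of ℤ_{23} form a cyclic group of order 22.
As gcd(17, 22) = 1, raising to the 17th power is a bijection on this group: if u^17 ≡ v^17 then (uv^{−1})^17 = 1, and the only element of order dividing gcd(17, 22) = 1 is 1, so u = v.
With ψ(0) = 0 this makes ψ injective on all of ℤ_{23}, hence bijective (finite equal-size domain and codomain). In particular ψ is bijective.
Since ψ is bijective, we find the preimage of 5. The inverse of x ↦ x^17 on (ℤ_{23})^× is x ↦ x^13, because 17·13 = 221 = 10·22 + 1 ≡ 1 (mod 22) and x^{22} = 1 for x ≠ 0 (Fermat). So ψ⁻¹(5) = 5^13 mod 23.
Repeated squaring mod 23: 5^1 ≡ 5, 5^2 ≡ 5² = 25 ≡ 2, 5^4 ≡ 2² = 4, 5^8 ≡ 4² = 16. Since 13 = 8 + 4 + 1, 5^13 ≡ 16·4·5: 16·4 = 64 ≡ 18, then 18·5 = 90 ≡ 21. So 5^13 ≡ 21 (mod 23).
Hence ψ⁻¹(5) = 21.

21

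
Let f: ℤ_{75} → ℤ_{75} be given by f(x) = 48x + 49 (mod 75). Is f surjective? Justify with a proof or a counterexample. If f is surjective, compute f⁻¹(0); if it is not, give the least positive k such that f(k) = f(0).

25

Since gcd(48, 75) = 3, we have 48x ≡ 0 (mod 3) for all x, so f(x) ≡ 1 (mod 3).
But 0 ≢ 1 (mod 3), so 0 ∈ ℤ_{75} has no preimage. Thus f is not surjective.
Since f is not surjective, we find the least positive k with f(k) = f(0): this means 48k ≡ 0 (mod 75), i.e. 75 ∣ 48k. Since gcd(48, 75) = 3, dividing through by 3 this holds exactly when 25 ∣ 16k, and as gcd(16, 25) = 1, exactly when 25 ∣ k.
The smallest positive such k is 25.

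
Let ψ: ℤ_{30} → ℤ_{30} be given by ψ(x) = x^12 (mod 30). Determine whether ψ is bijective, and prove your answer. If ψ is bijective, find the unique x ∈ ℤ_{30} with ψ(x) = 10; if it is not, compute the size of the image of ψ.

8

ψ(2): Repeated squaring mod 30: 2^1 ≡ 2, 2^2 ≡ 2² = 4, 2^4 ≡ 4² = 16, 2^8 ≡ 16² = 256 ≡ 16. Since 12 = 8 + 4, 2^12 ≡ 16·16: 16·16 = 256 ≡ 16. So 2^12 ≡ 16 (mod 30).
ψ(4): Repeated squaring mod 30: 4^1 ≡ 4, 4^2 ≡ 4² = 16, 4^4 ≡ 16² = 256 ≡ 16, 4^8 ≡ 16² = 256 ≡ 16. Since 12 = 8 + 4, 4^12 ≡ 16·16: 16·16 = 256 ≡ 16. So 4^12 ≡ 16 (mod 30).
So ψ(2) = ψ(4) = 16 while 2 ≠ 4, hence ψ is not injective, hence not bijective.
Since ψ is not bijective, we determine |image(ψ)|. Computing x^12 mod 30 for each x (by repeated squaring, reducing mod 30 at every step), the values ψ(0), ψ(1), …, ψ(29) are: 0, 1, 16, 21, 16, 25, 6, 1, 16, 21, 10, 1, 6, 1, 16, 15, 16, 1, 6, 1, 10, 21, 16, 1, 6, 25, 16, 21, 16, 1.
The distinct values are {0, 1, 6, 10, 15, 16, 21, 25}; there are 8 of them.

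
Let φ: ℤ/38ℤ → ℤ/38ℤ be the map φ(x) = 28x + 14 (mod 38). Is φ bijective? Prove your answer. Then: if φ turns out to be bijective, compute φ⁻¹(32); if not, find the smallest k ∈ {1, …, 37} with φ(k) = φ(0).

We have gcd(28, 38) = 2 > 1. Taking s = 0 and t = 19: φ(0) = 14 and φ(19) = 28·19 + 14 = 546 ≡ 14 (mod 38).
So φ(0) = φ(19) while 0 ≠ 19, therefore φ is not injective, hence not bijective.
Since φ is not bijective, we find the least positive k with φ(k) = φ(0): this means 28k ≡ 0 (mod 38), i.e. 38 ∣ 28k. Since gcd(28, 38) = 2, dividing through by 2 this holds exactly when 19 ∣ 14k, and as gcd(14, 19) = 1, exactly when 19 ∣ k.
The smallest positive such k is 19.

19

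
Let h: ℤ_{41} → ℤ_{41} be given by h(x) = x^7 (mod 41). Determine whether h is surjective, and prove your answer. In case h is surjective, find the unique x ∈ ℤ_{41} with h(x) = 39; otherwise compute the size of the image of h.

Since 41 is prime, the nonzero elements of ℤ_{41} form a cyclic group of order 40.
As gcd(7, 40) = 1, raising to the 7th power is a bijection on this group: if x_1^7 ≡ x_2^7 then (x_1x_2^{−1})^7 = 1, and the only element of order dividing gcd(7, 40) = 1 is 1, so x_1 = x_2.
With h(0) = 0 this makes h injective on all of ℤ_{41}, hence bijective (finite equal-size domain and codomain). In particular h is surjective.
Since h is surjective, we find the preimage of 39. The inverse of x ↦ x^7 on (ℤ_{41})^× is x ↦ x^23, because 7·23 = 161 = 4·40 + 1 ≡ 1 (mod 40) and x^{40} = 1 for x ≠ 0 (Fermat). So h⁻¹(39) = 39^23 mod 41.
Repeated squaring mod 41: 39^1 ≡ 39, 39^2 ≡ 39² = 1521 ≡ 4, 39^4 ≡ 4² = 16, 39^8 ≡ 16² = 256 ≡ 10, 39^16 ≡ 10² = 100 ≡ 18. Since 23 = 16 + 4 + 2 + 1, 39^23 ≡ 18·16·4·39: 18·16 = 288 ≡ 1, then 1·4 = 4, then 4·39 = 156 ≡ 33. So 39^23 ≡ 33 (mod 41).
Hence h⁻¹(39) = 33.

33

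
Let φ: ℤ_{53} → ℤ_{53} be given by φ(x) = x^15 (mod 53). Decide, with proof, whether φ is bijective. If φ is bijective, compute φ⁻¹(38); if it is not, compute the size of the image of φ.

Since 53 is prime, the nonzero elements of ℤ_{53} form a cyclic group of order 52.
As gcd(15, 52) = 1, raising to the 15th power is a bijection on this group: if a^15 ≡ b^15 then (ab^{−1})^15 = 1, and the only element of order dividing gcd(15, 52) = 1 is 1, so a = b.
With φ(0) = 0 this makes φ injective on all of ℤ_{53}, hence bijective (finite equal-size domain and codomain). In particular φ is bijective.
Since φ is bijective, we find the preimage of 38. The inverse of x ↦ x^15 on (ℤ_{53})^× is x ↦ x^7, because 15·7 = 105 = 2·52 + 1 ≡ 1 (mod 52) and x^{52} = 1 for x ≠ 0 (Fermat). So φ⁻¹(38) = 38^7 mod 53.
Repeated squaring mod 53: 38^1 ≡ 38, 38^2 ≡ 38² = 1444 ≡ 13, 38^4 ≡ 13² = 169 ≡ 10. Since 7 = 4 + 2 + 1, 38^7 ≡ 10·13·38: 10·13 = 130 ≡ 24, then 24·38 = 912 ≡ 11. So 38^7 ≡ 11 (mod 53).
Hence φ⁻¹(38) = 11.

11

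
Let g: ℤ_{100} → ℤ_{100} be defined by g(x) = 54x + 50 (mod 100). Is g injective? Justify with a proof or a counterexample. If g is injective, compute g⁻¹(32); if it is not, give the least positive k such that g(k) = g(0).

50

We have gcd(54, 100) = 2 > 1. Taking a = 0 and b = 50: g(0) = 50 and g(50) = 54·50 + 50 = 2750 ≡ 50 (mod 100).
So g(0) = g(50) while 0 ≠ 50, so g is not injective.
Since g is not injective, we find the least positive k with g(k) = g(0): this means 54k ≡ 0 (mod 100), i.e. 100 ∣ 54k. Since gcd(54, 100) = 2, dividing through by 2 this holds exactly when 50 ∣ 27k, and as gcd(27, 50) = 1, exactly when 50 ∣ k.
The smallest positive such k is 50.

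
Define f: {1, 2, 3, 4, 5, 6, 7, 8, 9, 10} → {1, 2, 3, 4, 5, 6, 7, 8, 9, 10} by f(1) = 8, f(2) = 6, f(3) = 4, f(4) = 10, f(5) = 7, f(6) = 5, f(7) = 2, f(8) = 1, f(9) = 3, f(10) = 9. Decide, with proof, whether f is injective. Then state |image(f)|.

The values f(1), …, f(10) are 8, 6, 4, 10, 7, 5, 2, 1, 3, 9 — all distinct.
So f(x_1) = f(x_2) only when x_1 = x_2, and f is injective.
The image of f is {1, 2, 3, 4, 5, 6, 7, 8, 9, 10}, which has 10 elements.

10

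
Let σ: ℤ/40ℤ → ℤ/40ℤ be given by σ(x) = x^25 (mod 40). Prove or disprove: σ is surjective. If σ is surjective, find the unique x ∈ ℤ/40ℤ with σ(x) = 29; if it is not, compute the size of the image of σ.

25

σ(0) = 0^25 = 0.
σ(10): Repeated squaring mod 40: 10^1 ≡ 10, 10^2 ≡ 10² = 100 ≡ 20, 10^4 ≡ 20² = 400 ≡ 0, 10^8 ≡ 0² = 0, 10^16 ≡ 0² = 0. Since 25 = 16 + 8 + 1, 10^25 ≡ 0·0·10: 0·0 = 0, then 0·10 = 0. So 10^25 ≡ 0 (mod 40).
So σ(0) = σ(10) = 0 while 0 ≠ 10, hence σ is not injective.
A non-injective map from the 40-element set ℤ/40ℤ to itself takes at most 39 distinct values, so it cannot be surjective. Thus σ is not surjective.
Since σ is not surjective, we determine |image(σ)|. Computing x^25 mod 40 for each x (by repeated squaring, reducing mod 40 at every step), the values σ(0), σ(1), …, σ(39) are: 0, 1, 32, 3, 24, 5, 16, 7, 8, 9, 0, 11, 32, 13, 24, 15, 16, 17, 8, 19, 0, 21, 32, 23, 24, 25, 16, 27, 8, 29, 0, 31, 32, 33, 24, 35, 16, 37, 8, 39.
The distinct values are {0, 1, 3, 5, 7, 8, 9, 11, 13, 15, 16, 17, 19, 21, 23, 24, 25, 27, 29, 31, 32, 33, 35, 37, 39}; there are 25 of them.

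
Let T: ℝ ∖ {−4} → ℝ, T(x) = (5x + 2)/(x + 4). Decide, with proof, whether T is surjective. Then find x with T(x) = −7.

-5/2

If T(x) = 5, cross-multiplying gives 1(5x + 2) = 5(x + 4), which simplifies to 2 = 20 — false.  So 5 has no preimage and T is not surjective.
Solving T(x) = −7: cross-multiplying gives 5x + 2 = −7(x + 4), which rearranges to 12x = −30, so x = −5/2.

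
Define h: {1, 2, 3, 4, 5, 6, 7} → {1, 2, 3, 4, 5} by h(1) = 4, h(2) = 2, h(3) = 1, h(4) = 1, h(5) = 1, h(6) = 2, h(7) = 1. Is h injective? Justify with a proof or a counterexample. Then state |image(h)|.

3

h(3) = 1 = h(4) with 3 ≠ 4, so h is not injective.
The image of h is {1, 2, 4}, which has 3 elements.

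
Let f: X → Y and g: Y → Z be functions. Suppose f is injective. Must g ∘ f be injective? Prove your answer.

not injective

No. Take X = Y = Z = {0, 1, 2}, f = identity (injective), and g(x) = 0 for every x.
Then (g ∘ f)(0) = 0 = (g ∘ f)(2) with 0 ≠ 2, so g ∘ f is not injective.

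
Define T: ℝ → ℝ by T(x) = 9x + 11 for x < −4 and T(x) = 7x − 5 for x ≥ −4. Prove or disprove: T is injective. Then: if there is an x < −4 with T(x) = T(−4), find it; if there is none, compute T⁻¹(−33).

Both pieces are strictly increasing (slopes 9 and 7), so each is injective on its own interval.
The left piece maps (−∞, −4) onto (−∞, −25); the right piece maps [−4, ∞) onto [−33, ∞).
These images overlap. In particular T(−4) = −33 (right piece), and solving 9x + 11 = −33 on the left piece gives x = −44/9 < −4.
So T(−44/9) = T(−4) with −44/9 ≠ −4, and T is not injective. This x = −44/9 is the requested value below −4.

-44/9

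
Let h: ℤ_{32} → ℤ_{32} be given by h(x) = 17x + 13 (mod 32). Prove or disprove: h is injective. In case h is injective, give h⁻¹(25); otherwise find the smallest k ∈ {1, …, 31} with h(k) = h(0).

12

By definition, injectivity means: for all x_1, x_2 in the domain, h(x_1) = h(x_2) implies x_1 = x_2.
Suppose h(x_1) = h(x_2) in ℤ_{32}. Then 17x_1 + 13 ≡ 17x_2 + 13 (mod 32), therefore 17(x_1 − x_2) ≡ 0 (mod 32).
Since gcd(17, 32) = 1, 17 is invertible modulo 32, hence x_1 − x_2 ≡ 0 (mod 32), i.e. x_1 = x_2.
Therefore h is injective.
We now compute 17⁻¹ mod 32 explicitly. Euclid's algorithm: 32 = 1·17 + 15, 17 = 1·15 + 2, 15 = 7·2 + 1; back-substituting gives 1 = 17·17 − 9·32, so 17⁻¹ ≡ 17 (mod 32).
Since h is injective, we compute h⁻¹(25): solve 17x + 13 ≡ 25 (mod 32), i.e. 17x ≡ 12 (mod 32).
Multiplying by 17⁻¹ = 17 gives x ≡ 17·12 = 204 = 6·32 + 12 ≡ 12 (mod 32).
Check: h(12) = 17·12 + 13 = 217 = 6·32 + 25 ≡ 25 (mod 32).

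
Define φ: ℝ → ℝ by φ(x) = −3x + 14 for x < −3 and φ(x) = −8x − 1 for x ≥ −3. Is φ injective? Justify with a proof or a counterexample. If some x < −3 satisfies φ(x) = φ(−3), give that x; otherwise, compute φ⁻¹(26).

-4

Both pieces are strictly decreasing (slopes −3 and −8), so each is injective on its own interval.
The left piece maps (−∞, −3) onto (23, ∞); the right piece maps [−3, ∞) onto (−∞, 23].
These images are disjoint, so no value is attained by both pieces. Thus φ is injective.
Because the two images are disjoint, no x < −3 has φ(x) = φ(−3), so we compute φ⁻¹(26): 26 lies in (23, ∞), so solve −3x + 14 = 26: x = (26 − 14)/(−3) = −4.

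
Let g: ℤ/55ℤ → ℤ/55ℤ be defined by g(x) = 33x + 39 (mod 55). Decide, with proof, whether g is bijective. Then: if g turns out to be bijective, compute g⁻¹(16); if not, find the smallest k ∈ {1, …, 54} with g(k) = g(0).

We have gcd(33, 55) = 11 > 1. Taking u = 0 and v = 5: g(0) = 39 and g(5) = 33·5 + 39 = 204 ≡ 39 (mod 55).
So g(0) = g(5) while 0 ≠ 5, so g is not injective, hence not bijective.
Since g is not bijective, we find the least positive k with g(k) = g(0): this means 33k ≡ 0 (mod 55), i.e. 55 ∣ 33k. Since gcd(33, 55) = 11, dividing through by 11 this holds exactly when 5 ∣ 3k, and as gcd(3, 5) = 1, exactly when 5 ∣ k.
The smallest positive such k is 5.

5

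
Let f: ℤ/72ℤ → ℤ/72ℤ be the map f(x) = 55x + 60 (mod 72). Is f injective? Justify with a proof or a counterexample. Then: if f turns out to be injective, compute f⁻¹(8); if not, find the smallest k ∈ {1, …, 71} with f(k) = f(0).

20

Suppose f(u) = f(v) in ℤ/72ℤ. Then 55u + 60 ≡ 55v + 60 (mod 72), hence 55(u − v) ≡ 0 (mod 72).
Since gcd(55, 72) = 1, 55 is invertible modulo 72, so u − v ≡ 0 (mod 72), i.e. u = v.
So f is injective.
We now compute 55⁻¹ mod 72 explicitly. Euclid's algorithm: 72 = 1·55 + 17, 55 = 3·17 + 4, 17 = 4·4 + 1; back-substituting gives 1 = 55·55 − 42·72, so 55⁻¹ ≡ 55 (mod 72).
Since f is injective, we find f⁻¹(8): we need 55x ≡ 8 − 60 ≡ 20 (mod 72). Using 55⁻¹ = 55: x ≡ 55·20 = 1100 = 15·72 + 20, so x = 20.
Check: f(20) = 55·20 + 60 = 1160 = 16·72 + 8 ≡ 8 (mod 72).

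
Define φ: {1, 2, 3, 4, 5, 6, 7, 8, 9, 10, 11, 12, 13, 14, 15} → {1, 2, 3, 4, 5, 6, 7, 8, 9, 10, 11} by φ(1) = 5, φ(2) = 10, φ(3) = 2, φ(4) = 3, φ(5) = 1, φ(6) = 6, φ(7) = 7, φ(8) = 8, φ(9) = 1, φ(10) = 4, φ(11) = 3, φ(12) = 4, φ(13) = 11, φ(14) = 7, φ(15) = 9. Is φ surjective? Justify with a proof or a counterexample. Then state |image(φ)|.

Every element of the codomain has a preimage: 1 = φ(5), 2 = φ(3), 3 = φ(4), 4 = φ(10), 5 = φ(1), 6 = φ(6), 7 = φ(7), 8 = φ(8), 9 = φ(15), 10 = φ(2), 11 = φ(13).
Thus φ is surjective.
The image of φ is {1, 2, 3, 4, 5, 6, 7, 8, 9, 10, 11}, which has 11 elements.

11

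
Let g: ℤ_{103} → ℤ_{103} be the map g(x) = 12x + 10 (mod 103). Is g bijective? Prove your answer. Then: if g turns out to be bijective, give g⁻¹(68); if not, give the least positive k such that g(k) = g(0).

22

Suppose g(u) = g(v) in ℤ_{103}. Then 12u + 10 ≡ 12v + 10 (mod 103), therefore 12(u − v) ≡ 0 (mod 103).
Since gcd(12, 103) = 1, 12 is invertible modulo 103, therefore u − v ≡ 0 (mod 103), i.e. u = v.
We now compute 12⁻¹ mod 103 explicitly. Euclid's algorithm: 103 = 8·12 + 7, 12 = 1·7 + 5, 7 = 1·5 + 2, 5 = 2·2 + 1; back-substituting gives 1 = 43·12 − 5·103, so 12⁻¹ ≡ 43 (mod 103).
For any y ∈ ℤ_{103}, x = 43(y − 10) mod 103 satisfies g(x) = 12·43(y − 10) + 10 ≡ y (since 12·43 ≡ 1 mod 103). So every y has a preimage.
Thus g is bijective.
Since g is bijective, we find g⁻¹(68): we need 12x ≡ 68 − 10 ≡ 58 (mod 103). Using 12⁻¹ = 43: x ≡ 43·58 = 2494 = 24·103 + 22, so x = 22.
Check: g(22) = 12·22 + 10 = 274 = 2·103 + 68 ≡ 68 (mod 103).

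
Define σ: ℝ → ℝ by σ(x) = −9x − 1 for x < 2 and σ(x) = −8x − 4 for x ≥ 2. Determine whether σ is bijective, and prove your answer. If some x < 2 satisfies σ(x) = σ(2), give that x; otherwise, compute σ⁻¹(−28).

3

Both pieces are strictly decreasing (slopes −9 and −8), so each is injective on its own interval.
The left piece maps (−∞, 2) onto (−19, ∞); the right piece maps [2, ∞) onto (−∞, −20].
The images leave a gap (−19 has no preimage), so σ is not surjective, hence not bijective.
Because the two images are disjoint, no x < 2 has σ(x) = σ(2), so we compute σ⁻¹(−28): −28 lies in (−∞, −20], so solve −8x − 4 = −28: x = (−28 + 4)/(−8) = 3.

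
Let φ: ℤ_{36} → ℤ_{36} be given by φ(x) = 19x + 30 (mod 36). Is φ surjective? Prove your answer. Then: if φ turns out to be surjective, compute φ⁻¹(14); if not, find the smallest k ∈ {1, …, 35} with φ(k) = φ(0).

Recall that φ is surjective if every y in the codomain equals φ(x) for some x in the domain.
Since gcd(19, 36) = 1, 19 is invertible modulo 36. Euclid's algorithm: 36 = 1·19 + 17, 19 = 1·17 + 2, 17 = 8·2 + 1; back-substituting gives 1 = 19·19 − 10·36, so 19⁻¹ ≡ 19 (mod 36).
For any y ∈ ℤ_{36}, x = 19(y − 30) mod 36 satisfies φ(x) = 19·19(y − 30) + 30 ≡ y (since 19·19 ≡ 1 mod 36). So every y has a preimage.
So φ is surjective.
Since φ is surjective, we find φ⁻¹(14): we need 19x ≡ 14 − 30 ≡ 20 (mod 36). Using 19⁻¹ = 19: x ≡ 19·20 = 380 = 10·36 + 20, so x = 20.
Check: φ(20) = 19·20 + 30 = 410 = 11·36 + 14 ≡ 14 (mod 36).

20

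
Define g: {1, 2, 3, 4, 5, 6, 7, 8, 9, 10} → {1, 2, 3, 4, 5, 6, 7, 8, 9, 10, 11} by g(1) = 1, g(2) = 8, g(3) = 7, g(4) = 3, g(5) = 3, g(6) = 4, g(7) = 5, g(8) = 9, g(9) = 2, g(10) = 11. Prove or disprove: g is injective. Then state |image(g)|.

9

g(4) = 3 = g(5) with 4 ≠ 5, so g is not injective.
The image of g is {1, 2, 3, 4, 5, 7, 8, 9, 11}, which has 9 elements.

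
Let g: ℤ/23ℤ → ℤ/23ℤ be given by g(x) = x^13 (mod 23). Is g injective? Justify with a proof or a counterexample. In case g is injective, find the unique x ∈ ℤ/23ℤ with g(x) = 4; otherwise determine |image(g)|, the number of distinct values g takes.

Since 23 is prime, the nonzero elements of ℤ/23ℤ form a cyclic group of order 22.
As gcd(13, 22) = 1, raising to the 13th power is a bijection on this group: if u^13 ≡ v^13 then (uv^{−1})^13 = 1, and the only element of order dividing gcd(13, 22) = 1 is 1, so u = v.
With g(0) = 0 this makes g injective on all of ℤ/23ℤ, hence bijective (finite equal-size domain and codomain). In particular g is injective.
Since g is injective, we find the preimage of 4. The inverse of x ↦ x^13 on (ℤ/23ℤ)^× is x ↦ x^17, because 13·17 = 221 = 10·22 + 1 ≡ 1 (mod 22) and x^{22} = 1 for x ≠ 0 (Fermat). So g⁻¹(4) = 4^17 mod 23.
Repeated squaring mod 23: 4^1 ≡ 4, 4^2 ≡ 4² = 16, 4^4 ≡ 16² = 256 ≡ 3, 4^8 ≡ 3² = 9, 4^16 ≡ 9² = 81 ≡ 12. Since 17 = 16 + 1, 4^17 ≡ 12·4: 12·4 = 48 ≡ 2. So 4^17 ≡ 2 (mod 23).
Hence g⁻¹(4) = 2.

2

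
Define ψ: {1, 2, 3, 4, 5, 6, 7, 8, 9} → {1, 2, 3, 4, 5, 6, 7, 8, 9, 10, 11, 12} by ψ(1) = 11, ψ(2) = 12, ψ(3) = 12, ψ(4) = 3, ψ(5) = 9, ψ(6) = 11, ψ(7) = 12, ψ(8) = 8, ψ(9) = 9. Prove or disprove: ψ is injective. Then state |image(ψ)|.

ψ(2) = 12 = ψ(3) with 2 ≠ 3, so ψ is not injective.
The image of ψ is {3, 8, 9, 11, 12}, which has 5 elements.

5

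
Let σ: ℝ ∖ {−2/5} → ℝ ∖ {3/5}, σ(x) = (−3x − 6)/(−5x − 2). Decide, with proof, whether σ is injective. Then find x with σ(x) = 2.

Suppose σ(s) = σ(t). Cross-multiplying: (−3s − 6)(−5t − 2) = (−3t − 6)(−5s − 2).
Expanding both sides and cancelling the symmetric terms leaves −24·(s − t) = 0. Since −24 ≠ 0, s = t. Thus σ is injective.
Solving σ(x) = 2: cross-multiplying gives −3x − 6 = 2(−5x − 2), which rearranges to 7x = 2, so x = 2/7.

2/7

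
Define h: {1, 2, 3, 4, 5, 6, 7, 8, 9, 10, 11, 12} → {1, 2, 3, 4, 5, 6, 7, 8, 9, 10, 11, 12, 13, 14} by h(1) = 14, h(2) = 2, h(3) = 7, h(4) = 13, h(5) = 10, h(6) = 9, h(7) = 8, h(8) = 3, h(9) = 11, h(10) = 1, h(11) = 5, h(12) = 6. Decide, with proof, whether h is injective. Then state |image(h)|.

12

The values h(1), …, h(12) are 14, 2, 7, 13, 10, 9, 8, 3, 11, 1, 5, 6 — all distinct.
So h(u) = h(v) only when u = v, and h is injective.
The image of h is {1, 2, 3, 5, 6, 7, 8, 9, 10, 11, 13, 14}, which has 12 elements.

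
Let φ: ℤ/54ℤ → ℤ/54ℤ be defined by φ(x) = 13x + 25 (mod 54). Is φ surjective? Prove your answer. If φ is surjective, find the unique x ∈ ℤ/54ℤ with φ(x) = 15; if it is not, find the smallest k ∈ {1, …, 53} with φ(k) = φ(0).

20

Since gcd(13, 54) = 1, 13 is invertible modulo 54. Euclid's algorithm: 54 = 4·13 + 2, 13 = 6·2 + 1; back-substituting gives 1 = 25·13 − 6·54, so 13⁻¹ ≡ 25 (mod 54).
Then y ↦ 25(y − 25) is a two-sided inverse to φ, so every y ∈ ℤ/54ℤ has a preimage.
Thus φ is surjective.
Since φ is surjective, we compute φ⁻¹(15): solve 13x + 25 ≡ 15 (mod 54), i.e. 13x ≡ 44 (mod 54).
Multiplying by 13⁻¹ = 25 gives x ≡ 25·44 = 1100 = 20·54 + 20 ≡ 20 (mod 54).
Check: φ(20) = 13·20 + 25 = 285 = 5·54 + 15 ≡ 15 (mod 54).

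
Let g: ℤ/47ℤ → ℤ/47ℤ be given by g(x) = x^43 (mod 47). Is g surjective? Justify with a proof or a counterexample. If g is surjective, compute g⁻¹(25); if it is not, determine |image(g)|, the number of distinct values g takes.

Since 47 is prime, the nonzero elements of ℤ/47ℤ form a cyclic group of order 46.
As gcd(43, 46) = 1, raising to the 43rd power is a bijection on this group: if x_1^43 ≡ x_2^43 then (x_1x_2^{−1})^43 = 1, and the only element of order dividing gcd(43, 46) = 1 is 1, so x_1 = x_2.
With g(0) = 0 this makes g injective on all of ℤ/47ℤ, hence bijective (finite equal-size domain and codomain). In particular g is surjective.
Since g is surjective, we find the preimage of 25. The inverse of x ↦ x^43 on (ℤ/47ℤ)^× is x ↦ x^15, because 43·15 = 645 = 14·46 + 1 ≡ 1 (mod 46) and x^{46} = 1 for x ≠ 0 (Fermat). So g⁻¹(25) = 25^15 mod 47.
Repeated squaring mod 47: 25^1 ≡ 25, 25^2 ≡ 25² = 625 ≡ 14, 25^4 ≡ 14² = 196 ≡ 8, 25^8 ≡ 8² = 64 ≡ 17. Since 15 = 8 + 4 + 2 + 1, 25^15 ≡ 17·8·14·25: 17·8 = 136 ≡ 42, then 42·14 = 588 ≡ 24, then 24·25 = 600 ≡ 36. So 25^15 ≡ 36 (mod 47).
Hence g⁻¹(25) = 36.

36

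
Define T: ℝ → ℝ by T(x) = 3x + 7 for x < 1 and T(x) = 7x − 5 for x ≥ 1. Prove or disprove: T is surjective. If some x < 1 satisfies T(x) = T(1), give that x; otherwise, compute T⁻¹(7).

-5/3

Both pieces are strictly increasing (slopes 3 and 7), so each is injective on its own interval.
The left piece maps (−∞, 1) onto (−∞, 10); the right piece maps [1, ∞) onto [2, ∞).
The union (−∞, 10) ∪ [2, ∞) covers ℝ, so T is surjective.
For the follow-up: the images overlap, so an x < 1 with T(x) = T(1) exists. T(1) = 2; solving 3x + 7 = 2 for x < 1 gives x = (2 − 7)/3 = −5/3.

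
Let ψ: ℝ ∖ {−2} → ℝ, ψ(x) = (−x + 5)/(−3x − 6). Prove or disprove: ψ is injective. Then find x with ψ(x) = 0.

5

Suppose ψ(u) = ψ(v). Cross-multiplying: (−u + 5)(−3v − 6) = (−v + 5)(−3u − 6).
Expanding both sides and cancelling the symmetric terms leaves 21·(u − v) = 0. Since 21 ≠ 0, u = v. Thus ψ is injective.
Solving ψ(x) = 0: cross-multiplying gives −x + 5 = 0(−3x − 6), which rearranges to −1x = −5, so x = 5.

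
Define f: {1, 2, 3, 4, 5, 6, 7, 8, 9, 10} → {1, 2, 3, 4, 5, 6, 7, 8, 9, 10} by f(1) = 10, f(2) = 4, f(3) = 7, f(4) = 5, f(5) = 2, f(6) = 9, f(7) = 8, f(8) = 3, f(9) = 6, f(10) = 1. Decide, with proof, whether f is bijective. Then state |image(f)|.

The values 10, 4, 7, 5, 2, 9, 8, 3, 6, 1 are a permutation of {1, 2, 3, 4, 5, 6, 7, 8, 9, 10}: each element appears exactly once.
So f is injective and surjective, hence bijective.
The image of f is {1, 2, 3, 4, 5, 6, 7, 8, 9, 10}, which has 10 elements.

10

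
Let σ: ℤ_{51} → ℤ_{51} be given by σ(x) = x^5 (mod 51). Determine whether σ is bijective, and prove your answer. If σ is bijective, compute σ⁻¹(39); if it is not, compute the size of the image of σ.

3

Computing x^5 mod 51 for each x (by repeated squaring, reducing mod 51 at every step), the values σ(0), σ(1), …, σ(50) are: 0, 1, 32, 39, 4, 14, 24, 28, 26, 42, 40, 44, 3, 13, 29, 36, 16, 17, 18, 49, 5, 21, 31, 41, 45, 43, 8, 6, 10, 20, 30, 46, 2, 33, 34, 35, 15, 22, 38, 48, 7, 11, 9, 25, 23, 27, 37, 47, 12, 19, 50.
Every element of ℤ_{51} appears exactly once in this list, so σ is a bijection, and in particular bijective.
Since σ is bijective, we read off the preimage of 39 from the same table: σ(3) = 39, so σ⁻¹(39) = 3.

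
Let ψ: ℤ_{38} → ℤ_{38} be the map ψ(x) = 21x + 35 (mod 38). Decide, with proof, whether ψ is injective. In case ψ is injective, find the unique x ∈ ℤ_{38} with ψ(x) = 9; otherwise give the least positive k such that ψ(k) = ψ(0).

6

Recall that ψ is injective if ψ(a) = ψ(b) implies a = b.
If ψ(a) = ψ(b), then 21a ≡ 21b (mod 38). Because gcd(21, 38) = 1, we may cancel 21 to get a ≡ b (mod 38).
So ψ is injective.
We now compute 21⁻¹ mod 38 explicitly. Euclid's algorithm: 38 = 1·21 + 17, 21 = 1·17 + 4, 17 = 4·4 + 1; back-substituting gives 1 = 29·21 − 16·38, so 21⁻¹ ≡ 29 (mod 38).
Since ψ is injective, we compute ψ⁻¹(9): solve 21x + 35 ≡ 9 (mod 38), i.e. 21x ≡ 12 (mod 38).
Multiplying by 21⁻¹ = 29 gives x ≡ 29·12 = 348 = 9·38 + 6 ≡ 6 (mod 38).
Check: ψ(6) = 21·6 + 35 = 161 = 4·38 + 9 ≡ 9 (mod 38).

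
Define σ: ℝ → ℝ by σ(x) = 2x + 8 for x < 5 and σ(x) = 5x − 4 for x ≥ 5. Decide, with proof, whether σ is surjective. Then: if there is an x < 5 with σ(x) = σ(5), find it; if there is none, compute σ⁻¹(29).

33/5

Both pieces are strictly increasing (slopes 2 and 5), so each is injective on its own interval.
The left piece maps (−∞, 5) onto (−∞, 18); the right piece maps [5, ∞) onto [21, ∞).
The union (−∞, 18) ∪ [21, ∞) omits the interval between 18 and 21; in particular 18 has no preimage. So σ is not surjective.
Because the two images are disjoint, no x < 5 has σ(x) = σ(5), so we compute σ⁻¹(29): 29 lies in [21, ∞), so solve 5x − 4 = 29: x = (29 + 4)/5 = 33/5.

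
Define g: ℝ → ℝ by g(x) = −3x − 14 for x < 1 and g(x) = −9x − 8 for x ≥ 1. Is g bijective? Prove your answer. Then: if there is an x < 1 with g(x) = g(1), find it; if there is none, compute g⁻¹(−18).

Both pieces are strictly decreasing (slopes −3 and −9), so each is injective on its own interval.
The left piece maps (−∞, 1) onto (−17, ∞); the right piece maps [1, ∞) onto (−∞, −17].
Since −17 = −17, the images partition ℝ: g is injective and surjective, hence bijective.
Because the two images are disjoint, no x < 1 has g(x) = g(1), so we compute g⁻¹(−18): −18 lies in (−∞, −17], so solve −9x − 8 = −18: x = (−18 + 8)/(−9) = 10/9.

10/9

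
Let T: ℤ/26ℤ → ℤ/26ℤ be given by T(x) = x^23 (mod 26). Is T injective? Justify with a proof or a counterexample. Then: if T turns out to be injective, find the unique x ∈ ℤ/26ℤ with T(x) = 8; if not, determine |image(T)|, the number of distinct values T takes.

Computing x^23 mod 26 for each x (by repeated squaring, reducing mod 26 at every step), the values T(0), T(1), …, T(25) are: 0, 1, 20, 9, 10, 21, 24, 15, 18, 3, 4, 19, 12, 13, 14, 7, 22, 23, 8, 11, 2, 5, 16, 17, 6, 25.
Every element of ℤ/26ℤ appears exactly once in this list, so T is a bijection, and in particular injective.
Since T is injective, we read off the preimage of 8 from the same table: T(18) = 8, so T⁻¹(8) = 18.

18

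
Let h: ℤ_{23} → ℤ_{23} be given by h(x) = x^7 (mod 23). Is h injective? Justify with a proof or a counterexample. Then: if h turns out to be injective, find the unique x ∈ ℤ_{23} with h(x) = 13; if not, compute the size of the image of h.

2

Since 23 is prime, the nonzero elements of ℤ_{23} form a cyclic group of order 22.
As gcd(7, 22) = 1, raising to the 7th power is a bijection on this group: if s^7 ≡ t^7 then (st^{−1})^7 = 1, and the only element of order dividing gcd(7, 22) = 1 is 1, so s = t.
With h(0) = 0 this makes h injective on all of ℤ_{23}, hence bijective (finite equal-size domain and codomain). In particular h is injective.
Since h is injective, we find the preimage of 13. The inverse of x ↦ x^7 on (ℤ_{23})^× is x ↦ x^19, because 7·19 = 133 = 6·22 + 1 ≡ 1 (mod 22) and x^{22} = 1 for x ≠ 0 (Fermat). So h⁻¹(13) = 13^19 mod 23.
Repeated squaring mod 23: 13^1 ≡ 13, 13^2 ≡ 13² = 169 ≡ 8, 13^4 ≡ 8² = 64 ≡ 18, 13^8 ≡ 18² = 324 ≡ 2, 13^16 ≡ 2² = 4. Since 19 = 16 + 2 + 1, 13^19 ≡ 4·8·13: 4·8 = 32 ≡ 9, then 9·13 = 117 ≡ 2. So 13^19 ≡ 2 (mod 23).
Hence h⁻¹(13) = 2.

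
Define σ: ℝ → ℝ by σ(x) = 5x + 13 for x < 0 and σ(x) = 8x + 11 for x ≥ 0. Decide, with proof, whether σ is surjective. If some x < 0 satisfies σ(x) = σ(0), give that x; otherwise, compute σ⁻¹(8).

Both pieces are strictly increasing (slopes 5 and 8), so each is injective on its own interval.
The left piece maps (−∞, 0) onto (−∞, 13); the right piece maps [0, ∞) onto [11, ∞).
The union (−∞, 13) ∪ [11, ∞) covers ℝ, so σ is surjective.
For the follow-up: the images overlap, so an x < 0 with σ(x) = σ(0) exists. σ(0) = 11; solving 5x + 13 = 11 for x < 0 gives x = (11 − 13)/5 = −2/5.

-2/5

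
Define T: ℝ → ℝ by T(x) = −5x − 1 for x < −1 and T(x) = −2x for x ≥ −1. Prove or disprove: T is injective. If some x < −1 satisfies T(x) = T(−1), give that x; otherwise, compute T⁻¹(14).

-3

Both pieces are strictly decreasing (slopes −5 and −2), so each is injective on its own interval.
The left piece maps (−∞, −1) onto (4, ∞); the right piece maps [−1, ∞) onto (−∞, 2].
These images are disjoint, so no value is attained by both pieces. Thus T is injective.
Because the two images are disjoint, no x < −1 has T(x) = T(−1), so we compute T⁻¹(14): 14 lies in (4, ∞), so solve −5x − 1 = 14: x = (14 + 1)/(−5) = −3.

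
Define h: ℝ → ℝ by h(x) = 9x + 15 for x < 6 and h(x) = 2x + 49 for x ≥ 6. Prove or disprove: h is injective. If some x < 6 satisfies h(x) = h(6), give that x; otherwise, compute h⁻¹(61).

46/9

Both pieces are strictly increasing (slopes 9 and 2), so each is injective on its own interval.
The left piece maps (−∞, 6) onto (−∞, 69); the right piece maps [6, ∞) onto [61, ∞).
These images overlap. In particular h(6) = 61 (right piece), and solving 9x + 15 = 61 on the left piece gives x = 46/9 < 6.
So h(46/9) = h(6) with 46/9 ≠ 6, and h is not injective. This x = 46/9 is the requested value below 6.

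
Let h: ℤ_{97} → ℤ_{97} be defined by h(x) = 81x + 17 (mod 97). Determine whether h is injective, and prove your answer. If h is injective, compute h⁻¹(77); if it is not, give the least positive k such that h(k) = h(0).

69

Recall: h is injective when h(s) = h(t) forces s = t.
Suppose h(s) = h(t) in ℤ_{97}. Then 81s + 17 ≡ 81t + 17 (mod 97), so 81(s − t) ≡ 0 (mod 97).
Since gcd(81, 97) = 1, 81 is invertible modulo 97, thus s − t ≡ 0 (mod 97), i.e. s = t.
Hence h is injective.
We now compute 81⁻¹ mod 97 explicitly. Euclid's algorithm: 97 = 1·81 + 16, 81 = 5·16 + 1; back-substituting gives 1 = 6·81 − 5·97, so 81⁻¹ ≡ 6 (mod 97).
Since h is injective, we find h⁻¹(77): we need 81x ≡ 77 − 17 ≡ 60 (mod 97). Using 81⁻¹ = 6: x ≡ 6·60 = 360 = 3·97 + 69, so x = 69.
Check: h(69) = 81·69 + 17 = 5606 = 57·97 + 77 ≡ 77 (mod 97).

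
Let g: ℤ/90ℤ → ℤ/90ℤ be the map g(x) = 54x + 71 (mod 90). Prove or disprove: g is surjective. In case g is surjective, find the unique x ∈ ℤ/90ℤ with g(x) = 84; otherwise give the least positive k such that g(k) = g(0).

Since gcd(54, 90) = 18, we have 54x ≡ 0 (mod 18) for all x, so g(x) ≡ 17 (mod 18).
But 0 ≢ 17 (mod 18), so 0 ∈ ℤ/90ℤ has no preimage. Thus g is not surjective.
Since g is not surjective, we find the least positive k with g(k) = g(0): this means 54k ≡ 0 (mod 90), i.e. 90 ∣ 54k. Since gcd(54, 90) = 18, dividing through by 18 this holds exactly when 5 ∣ 3k, and as gcd(3, 5) = 1, exactly when 5 ∣ k.
The smallest positive such k is 5.

5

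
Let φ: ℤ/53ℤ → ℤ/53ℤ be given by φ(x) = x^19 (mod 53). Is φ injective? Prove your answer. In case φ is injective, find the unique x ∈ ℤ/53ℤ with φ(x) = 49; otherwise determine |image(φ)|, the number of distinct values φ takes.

Since 53 is prime, the nonzero elements of ℤ/53ℤ form a cyclic group of order 52.
As gcd(19, 52) = 1, raising to the 19th power is a bijection on this group: if x_1^19 ≡ x_2^19 then (x_1x_2^{−1})^19 = 1, and the only element of order dividing gcd(19, 52) = 1 is 1, so x_1 = x_2.
With φ(0) = 0 this makes φ injective on all of ℤ/53ℤ, hence bijective (finite equal-size domain and codomain). In particular φ is injective.
Since φ is injective, we find the preimage of 49. The inverse of x ↦ x^19 on (ℤ/53ℤ)^× is x ↦ x^11, because 19·11 = 209 = 4·52 + 1 ≡ 1 (mod 52) and x^{52} = 1 for x ≠ 0 (Fermat). So φ⁻¹(49) = 49^11 mod 53.
Repeated squaring mod 53: 49^1 ≡ 49, 49^2 ≡ 49² = 2401 ≡ 16, 49^4 ≡ 16² = 256 ≡ 44, 49^8 ≡ 44² = 1936 ≡ 28. Since 11 = 8 + 2 + 1, 49^11 ≡ 28·16·49: 28·16 = 448 ≡ 24, then 24·49 = 1176 ≡ 10. So 49^11 ≡ 10 (mod 53).
Hence φ⁻¹(49) = 10.

10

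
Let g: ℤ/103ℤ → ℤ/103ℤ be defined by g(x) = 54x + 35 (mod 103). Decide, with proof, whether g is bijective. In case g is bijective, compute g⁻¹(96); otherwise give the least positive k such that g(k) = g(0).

45

By definition, injectivity means: for all u, v in the domain, g(u) = g(v) implies u = v.
If g(u) = g(v), then 54u ≡ 54v (mod 103). Because gcd(54, 103) = 1, we may cancel 54 to get u ≡ v (mod 103).
We now compute 54⁻¹ mod 103 explicitly. Euclid's algorithm: 103 = 1·54 + 49, 54 = 1·49 + 5, 49 = 9·5 + 4, 5 = 1·4 + 1; back-substituting gives 1 = 21·54 − 11·103, so 54⁻¹ ≡ 21 (mod 103).
For any y ∈ ℤ/103ℤ, x = 21(y − 35) mod 103 satisfies g(x) = 54·21(y − 35) + 35 ≡ y (since 54·21 ≡ 1 mod 103). So every y has a preimage.
Therefore g is bijective.
Since g is bijective, we find g⁻¹(96): we need 54x ≡ 96 − 35 ≡ 61 (mod 103). Using 54⁻¹ = 21: x ≡ 21·61 = 1281 = 12·103 + 45, so x = 45.
Check: g(45) = 54·45 + 35 = 2465 = 23·103 + 96 ≡ 96 (mod 103).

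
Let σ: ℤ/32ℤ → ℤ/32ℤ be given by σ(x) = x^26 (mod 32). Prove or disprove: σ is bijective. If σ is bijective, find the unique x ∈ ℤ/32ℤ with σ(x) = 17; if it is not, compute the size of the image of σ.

σ(0) = 0^26 = 0.
σ(2): Repeated squaring mod 32: 2^1 ≡ 2, 2^2 ≡ 2² = 4, 2^4 ≡ 4² = 16, 2^8 ≡ 16² = 256 ≡ 0, 2^16 ≡ 0² = 0. Since 26 = 16 + 8 + 2, 2^26 ≡ 0·0·4: 0·0 = 0, then 0·4 = 0. So 2^26 ≡ 0 (mod 32).
So σ(0) = σ(2) = 0 while 0 ≠ 2, hence σ is not injective, hence not bijective.
Since σ is not bijective, we determine |image(σ)|. Computing x^26 mod 32 for each x (by repeated squaring, reducing mod 32 at every step), the values σ(0), σ(1), …, σ(31) are: 0, 1, 0, 9, 0, 25, 0, 17, 0, 17, 0, 25, 0, 9, 0, 1, 0, 1, 0, 9, 0, 25, 0, 17, 0, 17, 0, 25, 0, 9, 0, 1.
The distinct values are {0, 1, 9, 17, 25}; there are 5 of them.

5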